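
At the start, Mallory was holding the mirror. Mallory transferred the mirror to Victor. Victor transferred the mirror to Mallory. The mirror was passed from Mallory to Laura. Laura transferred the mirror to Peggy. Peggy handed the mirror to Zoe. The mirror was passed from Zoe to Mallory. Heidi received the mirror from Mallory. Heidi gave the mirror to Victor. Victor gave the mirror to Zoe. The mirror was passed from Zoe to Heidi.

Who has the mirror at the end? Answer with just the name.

Tracking the mirror through each event:
Start: Mallory has the mirror.
After event 1: Victor has the mirror.
After event 2: Mallory has the mirror.
After event 3: Laura has the mirror.
After event 4: Peggy has the mirror.
After event 5: Zoe has the mirror.
After event 6: Mallory has the mirror.
After event 7: Heidi has the mirror.
After event 8: Victor has the mirror.
After event 9: Zoe has the mirror.
After event 10: Heidi has the mirror.

Answer: Heidi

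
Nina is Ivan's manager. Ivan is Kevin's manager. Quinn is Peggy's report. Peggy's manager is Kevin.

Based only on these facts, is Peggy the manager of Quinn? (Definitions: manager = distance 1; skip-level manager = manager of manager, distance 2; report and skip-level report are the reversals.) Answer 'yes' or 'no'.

Reconstructing the manager chain from the given facts:
  Nina -> Ivan -> Kevin -> Peggy -> Quinn
(each arrow means 'manager of the next')
Positions in the chain (0 = top):
  position of Nina: 0
  position of Ivan: 1
  position of Kevin: 2
  position of Peggy: 3
  position of Quinn: 4

Peggy is at position 3, Quinn is at position 4; signed distance (j - i) = 1.
'manager' requires j - i = 1. Actual distance is 1, so the relation HOLDS.

Answer: yes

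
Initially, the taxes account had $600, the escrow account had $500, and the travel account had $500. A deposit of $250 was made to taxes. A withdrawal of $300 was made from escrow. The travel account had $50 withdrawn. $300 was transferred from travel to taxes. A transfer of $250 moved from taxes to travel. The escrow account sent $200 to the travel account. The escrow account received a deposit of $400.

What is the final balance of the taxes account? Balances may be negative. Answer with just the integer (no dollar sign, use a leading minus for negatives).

Tracking account balances step by step:
Start: taxes=600, escrow=500, travel=500
Event 1 (deposit 250 to taxes): taxes: 600 + 250 = 850. Balances: taxes=850, escrow=500, travel=500
Event 2 (withdraw 300 from escrow): escrow: 500 - 300 = 200. Balances: taxes=850, escrow=200, travel=500
Event 3 (withdraw 50 from travel): travel: 500 - 50 = 450. Balances: taxes=850, escrow=200, travel=450
Event 4 (transfer 300 travel -> taxes): travel: 450 - 300 = 150, taxes: 850 + 300 = 1150. Balances: taxes=1150, escrow=200, travel=150
Event 5 (transfer 250 taxes -> travel): taxes: 1150 - 250 = 900, travel: 150 + 250 = 400. Balances: taxes=900, escrow=200, travel=400
Event 6 (transfer 200 escrow -> travel): escrow: 200 - 200 = 0, travel: 400 + 200 = 600. Balances: taxes=900, escrow=0, travel=600
Event 7 (deposit 400 to escrow): escrow: 0 + 400 = 400. Balances: taxes=900, escrow=400, travel=600

Final balance of taxes: 900

Answer: 900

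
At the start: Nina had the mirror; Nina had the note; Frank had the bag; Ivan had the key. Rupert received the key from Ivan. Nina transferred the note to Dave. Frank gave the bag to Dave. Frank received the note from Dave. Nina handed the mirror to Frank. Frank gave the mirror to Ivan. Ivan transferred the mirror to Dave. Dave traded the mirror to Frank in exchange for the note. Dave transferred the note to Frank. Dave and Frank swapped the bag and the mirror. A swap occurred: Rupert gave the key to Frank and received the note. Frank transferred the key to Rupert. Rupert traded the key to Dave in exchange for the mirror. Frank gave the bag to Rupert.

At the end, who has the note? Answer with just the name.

Tracking all object holders:
Start: mirror:Nina, note:Nina, bag:Frank, key:Ivan
Event 1 (give key: Ivan -> Rupert). State: mirror:Nina, note:Nina, bag:Frank, key:Rupert
Event 2 (give note: Nina -> Dave). State: mirror:Nina, note:Dave, bag:Frank, key:Rupert
Event 3 (give bag: Frank -> Dave). State: mirror:Nina, note:Dave, bag:Dave, key:Rupert
Event 4 (give note: Dave -> Frank). State: mirror:Nina, note:Frank, bag:Dave, key:Rupert
Event 5 (give mirror: Nina -> Frank). State: mirror:Frank, note:Frank, bag:Dave, key:Rupert
Event 6 (give mirror: Frank -> Ivan). State: mirror:Ivan, note:Frank, bag:Dave, key:Rupert
Event 7 (give mirror: Ivan -> Dave). State: mirror:Dave, note:Frank, bag:Dave, key:Rupert
Event 8 (swap mirror<->note: now mirror:Frank, note:Dave). State: mirror:Frank, note:Dave, bag:Dave, key:Rupert
Event 9 (give note: Dave -> Frank). State: mirror:Frank, note:Frank, bag:Dave, key:Rupert
Event 10 (swap bag<->mirror: now bag:Frank, mirror:Dave). State: mirror:Dave, note:Frank, bag:Frank, key:Rupert
Event 11 (swap key<->note: now key:Frank, note:Rupert). State: mirror:Dave, note:Rupert, bag:Frank, key:Frank
Event 12 (give key: Frank -> Rupert). State: mirror:Dave, note:Rupert, bag:Frank, key:Rupert
Event 13 (swap key<->mirror: now key:Dave, mirror:Rupert). State: mirror:Rupert, note:Rupert, bag:Frank, key:Dave
Event 14 (give bag: Frank -> Rupert). State: mirror:Rupert, note:Rupert, bag:Rupert, key:Dave

Final state: mirror:Rupert, note:Rupert, bag:Rupert, key:Dave
The note is held by Rupert.

Answer: Rupert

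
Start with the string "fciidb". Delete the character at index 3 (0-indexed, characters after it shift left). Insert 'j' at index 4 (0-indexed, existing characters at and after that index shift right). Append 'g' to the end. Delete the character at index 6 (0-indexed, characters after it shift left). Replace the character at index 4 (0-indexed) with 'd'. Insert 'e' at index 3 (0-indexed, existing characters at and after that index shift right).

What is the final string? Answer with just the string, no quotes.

Applying each edit step by step:
Start: "fciidb"
Op 1 (delete idx 3 = 'i'): "fciidb" -> "fcidb"
Op 2 (insert 'j' at idx 4): "fcidb" -> "fcidjb"
Op 3 (append 'g'): "fcidjb" -> "fcidjbg"
Op 4 (delete idx 6 = 'g'): "fcidjbg" -> "fcidjb"
Op 5 (replace idx 4: 'j' -> 'd'): "fcidjb" -> "fciddb"
Op 6 (insert 'e' at idx 3): "fciddb" -> "fcieddb"

Answer: fcieddb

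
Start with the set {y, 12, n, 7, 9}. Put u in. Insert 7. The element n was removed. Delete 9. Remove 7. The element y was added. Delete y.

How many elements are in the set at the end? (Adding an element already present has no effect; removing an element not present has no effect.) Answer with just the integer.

Answer: 2

Derivation:
Tracking the set through each operation:
Start: {12, 7, 9, n, y}
Event 1 (add u): added. Set: {12, 7, 9, n, u, y}
Event 2 (add 7): already present, no change. Set: {12, 7, 9, n, u, y}
Event 3 (remove n): removed. Set: {12, 7, 9, u, y}
Event 4 (remove 9): removed. Set: {12, 7, u, y}
Event 5 (remove 7): removed. Set: {12, u, y}
Event 6 (add y): already present, no change. Set: {12, u, y}
Event 7 (remove y): removed. Set: {12, u}

Final set: {12, u} (size 2)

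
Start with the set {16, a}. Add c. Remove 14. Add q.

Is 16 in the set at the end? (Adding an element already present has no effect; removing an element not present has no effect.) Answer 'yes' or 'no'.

Answer: yes

Derivation:
Tracking the set through each operation:
Start: {16, a}
Event 1 (add c): added. Set: {16, a, c}
Event 2 (remove 14): not present, no change. Set: {16, a, c}
Event 3 (add q): added. Set: {16, a, c, q}

Final set: {16, a, c, q} (size 4)
16 is in the final set.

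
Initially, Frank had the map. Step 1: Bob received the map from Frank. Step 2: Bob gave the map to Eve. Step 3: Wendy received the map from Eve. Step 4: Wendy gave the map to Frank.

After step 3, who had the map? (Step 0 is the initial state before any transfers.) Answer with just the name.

Tracking the map holder through step 3:
After step 0 (start): Frank
After step 1: Bob
After step 2: Eve
After step 3: Wendy

At step 3, the holder is Wendy.

Answer: Wendy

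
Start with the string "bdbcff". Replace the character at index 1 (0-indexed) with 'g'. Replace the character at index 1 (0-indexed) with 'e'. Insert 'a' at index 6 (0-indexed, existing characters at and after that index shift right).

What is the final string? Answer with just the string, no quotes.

Applying each edit step by step:
Start: "bdbcff"
Op 1 (replace idx 1: 'd' -> 'g'): "bdbcff" -> "bgbcff"
Op 2 (replace idx 1: 'g' -> 'e'): "bgbcff" -> "bebcff"
Op 3 (insert 'a' at idx 6): "bebcff" -> "bebcffa"

Answer: bebcffa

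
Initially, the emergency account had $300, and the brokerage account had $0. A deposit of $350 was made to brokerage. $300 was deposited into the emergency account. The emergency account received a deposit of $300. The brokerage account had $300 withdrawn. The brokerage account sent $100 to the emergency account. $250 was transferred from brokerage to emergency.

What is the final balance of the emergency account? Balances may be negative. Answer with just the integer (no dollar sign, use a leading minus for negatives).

Tracking account balances step by step:
Start: emergency=300, brokerage=0
Event 1 (deposit 350 to brokerage): brokerage: 0 + 350 = 350. Balances: emergency=300, brokerage=350
Event 2 (deposit 300 to emergency): emergency: 300 + 300 = 600. Balances: emergency=600, brokerage=350
Event 3 (deposit 300 to emergency): emergency: 600 + 300 = 900. Balances: emergency=900, brokerage=350
Event 4 (withdraw 300 from brokerage): brokerage: 350 - 300 = 50. Balances: emergency=900, brokerage=50
Event 5 (transfer 100 brokerage -> emergency): brokerage: 50 - 100 = -50, emergency: 900 + 100 = 1000. Balances: emergency=1000, brokerage=-50
Event 6 (transfer 250 brokerage -> emergency): brokerage: -50 - 250 = -300, emergency: 1000 + 250 = 1250. Balances: emergency=1250, brokerage=-300

Final balance of emergency: 1250

Answer: 1250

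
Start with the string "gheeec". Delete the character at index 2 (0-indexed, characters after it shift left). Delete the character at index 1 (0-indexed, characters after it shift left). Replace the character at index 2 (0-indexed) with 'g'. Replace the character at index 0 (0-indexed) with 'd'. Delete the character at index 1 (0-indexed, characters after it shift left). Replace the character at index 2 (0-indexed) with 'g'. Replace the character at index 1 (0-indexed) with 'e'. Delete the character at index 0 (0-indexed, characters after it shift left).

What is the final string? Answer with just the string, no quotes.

Answer: eg

Derivation:
Applying each edit step by step:
Start: "gheeec"
Op 1 (delete idx 2 = 'e'): "gheeec" -> "gheec"
Op 2 (delete idx 1 = 'h'): "gheec" -> "geec"
Op 3 (replace idx 2: 'e' -> 'g'): "geec" -> "gegc"
Op 4 (replace idx 0: 'g' -> 'd'): "gegc" -> "degc"
Op 5 (delete idx 1 = 'e'): "degc" -> "dgc"
Op 6 (replace idx 2: 'c' -> 'g'): "dgc" -> "dgg"
Op 7 (replace idx 1: 'g' -> 'e'): "dgg" -> "deg"
Op 8 (delete idx 0 = 'd'): "deg" -> "eg"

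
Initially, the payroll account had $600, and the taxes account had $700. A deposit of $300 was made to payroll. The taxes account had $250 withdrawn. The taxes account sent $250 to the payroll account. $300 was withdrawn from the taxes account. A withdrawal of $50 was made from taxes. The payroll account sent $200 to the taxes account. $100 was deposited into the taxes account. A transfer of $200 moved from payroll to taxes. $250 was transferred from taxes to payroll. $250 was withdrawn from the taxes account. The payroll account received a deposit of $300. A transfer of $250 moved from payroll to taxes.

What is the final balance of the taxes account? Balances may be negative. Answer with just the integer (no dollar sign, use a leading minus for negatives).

Answer: 100

Derivation:
Tracking account balances step by step:
Start: payroll=600, taxes=700
Event 1 (deposit 300 to payroll): payroll: 600 + 300 = 900. Balances: payroll=900, taxes=700
Event 2 (withdraw 250 from taxes): taxes: 700 - 250 = 450. Balances: payroll=900, taxes=450
Event 3 (transfer 250 taxes -> payroll): taxes: 450 - 250 = 200, payroll: 900 + 250 = 1150. Balances: payroll=1150, taxes=200
Event 4 (withdraw 300 from taxes): taxes: 200 - 300 = -100. Balances: payroll=1150, taxes=-100
Event 5 (withdraw 50 from taxes): taxes: -100 - 50 = -150. Balances: payroll=1150, taxes=-150
Event 6 (transfer 200 payroll -> taxes): payroll: 1150 - 200 = 950, taxes: -150 + 200 = 50. Balances: payroll=950, taxes=50
Event 7 (deposit 100 to taxes): taxes: 50 + 100 = 150. Balances: payroll=950, taxes=150
Event 8 (transfer 200 payroll -> taxes): payroll: 950 - 200 = 750, taxes: 150 + 200 = 350. Balances: payroll=750, taxes=350
Event 9 (transfer 250 taxes -> payroll): taxes: 350 - 250 = 100, payroll: 750 + 250 = 1000. Balances: payroll=1000, taxes=100
Event 10 (withdraw 250 from taxes): taxes: 100 - 250 = -150. Balances: payroll=1000, taxes=-150
Event 11 (deposit 300 to payroll): payroll: 1000 + 300 = 1300. Balances: payroll=1300, taxes=-150
Event 12 (transfer 250 payroll -> taxes): payroll: 1300 - 250 = 1050, taxes: -150 + 250 = 100. Balances: payroll=1050, taxes=100

Final balance of taxes: 100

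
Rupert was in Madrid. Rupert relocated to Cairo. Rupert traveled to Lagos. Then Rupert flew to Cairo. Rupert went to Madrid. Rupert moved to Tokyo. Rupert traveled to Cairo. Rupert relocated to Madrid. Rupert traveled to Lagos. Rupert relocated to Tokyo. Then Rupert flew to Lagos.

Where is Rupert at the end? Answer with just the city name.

Tracking Rupert's location:
Start: Rupert is in Madrid.
After move 1: Madrid -> Cairo. Rupert is in Cairo.
After move 2: Cairo -> Lagos. Rupert is in Lagos.
After move 3: Lagos -> Cairo. Rupert is in Cairo.
After move 4: Cairo -> Madrid. Rupert is in Madrid.
After move 5: Madrid -> Tokyo. Rupert is in Tokyo.
After move 6: Tokyo -> Cairo. Rupert is in Cairo.
After move 7: Cairo -> Madrid. Rupert is in Madrid.
After move 8: Madrid -> Lagos. Rupert is in Lagos.
After move 9: Lagos -> Tokyo. Rupert is in Tokyo.
After move 10: Tokyo -> Lagos. Rupert is in Lagos.

Answer: Lagos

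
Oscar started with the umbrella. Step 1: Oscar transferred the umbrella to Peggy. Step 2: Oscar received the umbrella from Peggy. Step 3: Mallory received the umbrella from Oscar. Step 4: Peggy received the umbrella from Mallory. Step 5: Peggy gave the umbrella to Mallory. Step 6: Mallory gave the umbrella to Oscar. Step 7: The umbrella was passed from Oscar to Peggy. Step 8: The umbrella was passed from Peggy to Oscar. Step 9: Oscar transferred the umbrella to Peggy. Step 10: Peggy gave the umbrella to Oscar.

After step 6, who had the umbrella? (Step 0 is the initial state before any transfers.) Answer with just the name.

Tracking the umbrella holder through step 6:
After step 0 (start): Oscar
After step 1: Peggy
After step 2: Oscar
After step 3: Mallory
After step 4: Peggy
After step 5: Mallory
After step 6: Oscar

At step 6, the holder is Oscar.

Answer: Oscar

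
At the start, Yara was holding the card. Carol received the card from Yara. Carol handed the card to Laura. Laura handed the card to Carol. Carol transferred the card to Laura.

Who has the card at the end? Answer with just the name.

Tracking the card through each event:
Start: Yara has the card.
After event 1: Carol has the card.
After event 2: Laura has the card.
After event 3: Carol has the card.
After event 4: Laura has the card.

Answer: Laura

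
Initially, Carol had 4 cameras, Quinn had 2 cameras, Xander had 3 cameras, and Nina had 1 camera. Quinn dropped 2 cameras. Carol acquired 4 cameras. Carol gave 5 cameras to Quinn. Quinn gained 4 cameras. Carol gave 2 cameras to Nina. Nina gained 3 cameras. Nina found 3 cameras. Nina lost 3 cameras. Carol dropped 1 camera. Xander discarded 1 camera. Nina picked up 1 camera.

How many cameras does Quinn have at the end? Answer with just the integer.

Tracking counts step by step:
Start: Carol=4, Quinn=2, Xander=3, Nina=1
Event 1 (Quinn -2): Quinn: 2 -> 0. State: Carol=4, Quinn=0, Xander=3, Nina=1
Event 2 (Carol +4): Carol: 4 -> 8. State: Carol=8, Quinn=0, Xander=3, Nina=1
Event 3 (Carol -> Quinn, 5): Carol: 8 -> 3, Quinn: 0 -> 5. State: Carol=3, Quinn=5, Xander=3, Nina=1
Event 4 (Quinn +4): Quinn: 5 -> 9. State: Carol=3, Quinn=9, Xander=3, Nina=1
Event 5 (Carol -> Nina, 2): Carol: 3 -> 1, Nina: 1 -> 3. State: Carol=1, Quinn=9, Xander=3, Nina=3
Event 6 (Nina +3): Nina: 3 -> 6. State: Carol=1, Quinn=9, Xander=3, Nina=6
Event 7 (Nina +3): Nina: 6 -> 9. State: Carol=1, Quinn=9, Xander=3, Nina=9
Event 8 (Nina -3): Nina: 9 -> 6. State: Carol=1, Quinn=9, Xander=3, Nina=6
Event 9 (Carol -1): Carol: 1 -> 0. State: Carol=0, Quinn=9, Xander=3, Nina=6
Event 10 (Xander -1): Xander: 3 -> 2. State: Carol=0, Quinn=9, Xander=2, Nina=6
Event 11 (Nina +1): Nina: 6 -> 7. State: Carol=0, Quinn=9, Xander=2, Nina=7

Quinn's final count: 9

Answer: 9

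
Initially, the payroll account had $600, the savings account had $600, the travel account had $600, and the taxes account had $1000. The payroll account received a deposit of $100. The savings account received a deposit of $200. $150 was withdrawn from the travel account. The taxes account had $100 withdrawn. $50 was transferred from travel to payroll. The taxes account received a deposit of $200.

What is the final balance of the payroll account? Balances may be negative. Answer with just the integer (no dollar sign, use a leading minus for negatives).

Tracking account balances step by step:
Start: payroll=600, savings=600, travel=600, taxes=1000
Event 1 (deposit 100 to payroll): payroll: 600 + 100 = 700. Balances: payroll=700, savings=600, travel=600, taxes=1000
Event 2 (deposit 200 to savings): savings: 600 + 200 = 800. Balances: payroll=700, savings=800, travel=600, taxes=1000
Event 3 (withdraw 150 from travel): travel: 600 - 150 = 450. Balances: payroll=700, savings=800, travel=450, taxes=1000
Event 4 (withdraw 100 from taxes): taxes: 1000 - 100 = 900. Balances: payroll=700, savings=800, travel=450, taxes=900
Event 5 (transfer 50 travel -> payroll): travel: 450 - 50 = 400, payroll: 700 + 50 = 750. Balances: payroll=750, savings=800, travel=400, taxes=900
Event 6 (deposit 200 to taxes): taxes: 900 + 200 = 1100. Balances: payroll=750, savings=800, travel=400, taxes=1100

Final balance of payroll: 750

Answer: 750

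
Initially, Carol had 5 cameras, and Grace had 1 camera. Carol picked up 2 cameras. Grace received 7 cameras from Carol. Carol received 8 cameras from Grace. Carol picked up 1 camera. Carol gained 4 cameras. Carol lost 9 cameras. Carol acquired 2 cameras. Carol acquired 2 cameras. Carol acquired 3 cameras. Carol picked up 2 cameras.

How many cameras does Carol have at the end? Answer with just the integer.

Tracking counts step by step:
Start: Carol=5, Grace=1
Event 1 (Carol +2): Carol: 5 -> 7. State: Carol=7, Grace=1
Event 2 (Carol -> Grace, 7): Carol: 7 -> 0, Grace: 1 -> 8. State: Carol=0, Grace=8
Event 3 (Grace -> Carol, 8): Grace: 8 -> 0, Carol: 0 -> 8. State: Carol=8, Grace=0
Event 4 (Carol +1): Carol: 8 -> 9. State: Carol=9, Grace=0
Event 5 (Carol +4): Carol: 9 -> 13. State: Carol=13, Grace=0
Event 6 (Carol -9): Carol: 13 -> 4. State: Carol=4, Grace=0
Event 7 (Carol +2): Carol: 4 -> 6. State: Carol=6, Grace=0
Event 8 (Carol +2): Carol: 6 -> 8. State: Carol=8, Grace=0
Event 9 (Carol +3): Carol: 8 -> 11. State: Carol=11, Grace=0
Event 10 (Carol +2): Carol: 11 -> 13. State: Carol=13, Grace=0

Carol's final count: 13

Answer: 13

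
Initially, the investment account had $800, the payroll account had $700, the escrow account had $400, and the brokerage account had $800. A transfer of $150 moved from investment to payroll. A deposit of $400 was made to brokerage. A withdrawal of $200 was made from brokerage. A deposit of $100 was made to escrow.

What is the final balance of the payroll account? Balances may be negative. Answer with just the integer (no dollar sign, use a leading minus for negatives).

Answer: 850

Derivation:
Tracking account balances step by step:
Start: investment=800, payroll=700, escrow=400, brokerage=800
Event 1 (transfer 150 investment -> payroll): investment: 800 - 150 = 650, payroll: 700 + 150 = 850. Balances: investment=650, payroll=850, escrow=400, brokerage=800
Event 2 (deposit 400 to brokerage): brokerage: 800 + 400 = 1200. Balances: investment=650, payroll=850, escrow=400, brokerage=1200
Event 3 (withdraw 200 from brokerage): brokerage: 1200 - 200 = 1000. Balances: investment=650, payroll=850, escrow=400, brokerage=1000
Event 4 (deposit 100 to escrow): escrow: 400 + 100 = 500. Balances: investment=650, payroll=850, escrow=500, brokerage=1000

Final balance of payroll: 850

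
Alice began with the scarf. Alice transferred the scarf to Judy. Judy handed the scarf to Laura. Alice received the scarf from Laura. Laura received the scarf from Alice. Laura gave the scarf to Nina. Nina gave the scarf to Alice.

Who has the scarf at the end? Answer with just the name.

Answer: Alice

Derivation:
Tracking the scarf through each event:
Start: Alice has the scarf.
After event 1: Judy has the scarf.
After event 2: Laura has the scarf.
After event 3: Alice has the scarf.
After event 4: Laura has the scarf.
After event 5: Nina has the scarf.
After event 6: Alice has the scarf.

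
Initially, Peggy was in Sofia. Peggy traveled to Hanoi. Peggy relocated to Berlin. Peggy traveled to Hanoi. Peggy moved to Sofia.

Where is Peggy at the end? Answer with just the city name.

Answer: Sofia

Derivation:
Tracking Peggy's location:
Start: Peggy is in Sofia.
After move 1: Sofia -> Hanoi. Peggy is in Hanoi.
After move 2: Hanoi -> Berlin. Peggy is in Berlin.
After move 3: Berlin -> Hanoi. Peggy is in Hanoi.
After move 4: Hanoi -> Sofia. Peggy is in Sofia.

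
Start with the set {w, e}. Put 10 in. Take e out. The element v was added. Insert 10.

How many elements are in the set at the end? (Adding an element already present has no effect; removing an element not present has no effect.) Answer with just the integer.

Answer: 3

Derivation:
Tracking the set through each operation:
Start: {e, w}
Event 1 (add 10): added. Set: {10, e, w}
Event 2 (remove e): removed. Set: {10, w}
Event 3 (add v): added. Set: {10, v, w}
Event 4 (add 10): already present, no change. Set: {10, v, w}

Final set: {10, v, w} (size 3)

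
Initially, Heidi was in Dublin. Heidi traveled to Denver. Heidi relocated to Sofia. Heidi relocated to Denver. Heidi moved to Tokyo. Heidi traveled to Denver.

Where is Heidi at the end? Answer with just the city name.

Answer: Denver

Derivation:
Tracking Heidi's location:
Start: Heidi is in Dublin.
After move 1: Dublin -> Denver. Heidi is in Denver.
After move 2: Denver -> Sofia. Heidi is in Sofia.
After move 3: Sofia -> Denver. Heidi is in Denver.
After move 4: Denver -> Tokyo. Heidi is in Tokyo.
After move 5: Tokyo -> Denver. Heidi is in Denver.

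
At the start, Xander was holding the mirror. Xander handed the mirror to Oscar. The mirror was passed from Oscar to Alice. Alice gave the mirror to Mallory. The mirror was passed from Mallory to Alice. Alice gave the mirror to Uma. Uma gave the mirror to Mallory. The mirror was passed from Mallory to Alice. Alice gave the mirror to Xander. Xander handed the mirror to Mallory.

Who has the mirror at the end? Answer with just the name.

Tracking the mirror through each event:
Start: Xander has the mirror.
After event 1: Oscar has the mirror.
After event 2: Alice has the mirror.
After event 3: Mallory has the mirror.
After event 4: Alice has the mirror.
After event 5: Uma has the mirror.
After event 6: Mallory has the mirror.
After event 7: Alice has the mirror.
After event 8: Xander has the mirror.
After event 9: Mallory has the mirror.

Answer: Mallory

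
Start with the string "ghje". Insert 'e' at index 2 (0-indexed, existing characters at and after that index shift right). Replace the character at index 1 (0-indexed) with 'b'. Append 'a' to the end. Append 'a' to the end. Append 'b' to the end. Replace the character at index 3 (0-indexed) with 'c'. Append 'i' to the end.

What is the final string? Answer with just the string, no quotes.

Applying each edit step by step:
Start: "ghje"
Op 1 (insert 'e' at idx 2): "ghje" -> "gheje"
Op 2 (replace idx 1: 'h' -> 'b'): "gheje" -> "gbeje"
Op 3 (append 'a'): "gbeje" -> "gbejea"
Op 4 (append 'a'): "gbejea" -> "gbejeaa"
Op 5 (append 'b'): "gbejeaa" -> "gbejeaab"
Op 6 (replace idx 3: 'j' -> 'c'): "gbejeaab" -> "gbeceaab"
Op 7 (append 'i'): "gbeceaab" -> "gbeceaabi"

Answer: gbeceaabi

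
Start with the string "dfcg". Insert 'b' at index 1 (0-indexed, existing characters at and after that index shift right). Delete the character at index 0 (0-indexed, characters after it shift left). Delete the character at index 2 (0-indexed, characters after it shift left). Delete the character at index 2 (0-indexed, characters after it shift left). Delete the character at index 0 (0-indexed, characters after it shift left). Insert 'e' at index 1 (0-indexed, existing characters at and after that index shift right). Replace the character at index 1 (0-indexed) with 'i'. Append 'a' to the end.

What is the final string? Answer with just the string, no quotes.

Applying each edit step by step:
Start: "dfcg"
Op 1 (insert 'b' at idx 1): "dfcg" -> "dbfcg"
Op 2 (delete idx 0 = 'd'): "dbfcg" -> "bfcg"
Op 3 (delete idx 2 = 'c'): "bfcg" -> "bfg"
Op 4 (delete idx 2 = 'g'): "bfg" -> "bf"
Op 5 (delete idx 0 = 'b'): "bf" -> "f"
Op 6 (insert 'e' at idx 1): "f" -> "fe"
Op 7 (replace idx 1: 'e' -> 'i'): "fe" -> "fi"
Op 8 (append 'a'): "fi" -> "fia"

Answer: fia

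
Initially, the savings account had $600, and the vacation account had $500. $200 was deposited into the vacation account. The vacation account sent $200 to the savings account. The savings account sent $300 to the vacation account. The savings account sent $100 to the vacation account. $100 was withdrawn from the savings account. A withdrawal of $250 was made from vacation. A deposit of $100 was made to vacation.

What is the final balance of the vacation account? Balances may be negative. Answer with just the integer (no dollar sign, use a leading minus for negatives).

Answer: 750

Derivation:
Tracking account balances step by step:
Start: savings=600, vacation=500
Event 1 (deposit 200 to vacation): vacation: 500 + 200 = 700. Balances: savings=600, vacation=700
Event 2 (transfer 200 vacation -> savings): vacation: 700 - 200 = 500, savings: 600 + 200 = 800. Balances: savings=800, vacation=500
Event 3 (transfer 300 savings -> vacation): savings: 800 - 300 = 500, vacation: 500 + 300 = 800. Balances: savings=500, vacation=800
Event 4 (transfer 100 savings -> vacation): savings: 500 - 100 = 400, vacation: 800 + 100 = 900. Balances: savings=400, vacation=900
Event 5 (withdraw 100 from savings): savings: 400 - 100 = 300. Balances: savings=300, vacation=900
Event 6 (withdraw 250 from vacation): vacation: 900 - 250 = 650. Balances: savings=300, vacation=650
Event 7 (deposit 100 to vacation): vacation: 650 + 100 = 750. Balances: savings=300, vacation=750

Final balance of vacation: 750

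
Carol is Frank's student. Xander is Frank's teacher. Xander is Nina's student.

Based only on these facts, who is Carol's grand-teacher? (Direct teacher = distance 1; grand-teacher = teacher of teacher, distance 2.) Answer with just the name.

Reconstructing the teacher chain from the given facts:
  Nina -> Xander -> Frank -> Carol
(each arrow means 'teacher of the next')
Positions in the chain (0 = top):
  position of Nina: 0
  position of Xander: 1
  position of Frank: 2
  position of Carol: 3

Carol is at position 3; the grand-teacher is 2 steps up the chain, i.e. position 1: Xander.

Answer: Xander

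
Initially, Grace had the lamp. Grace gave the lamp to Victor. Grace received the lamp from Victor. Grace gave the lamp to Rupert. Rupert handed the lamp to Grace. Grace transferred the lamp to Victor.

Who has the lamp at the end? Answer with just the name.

Answer: Victor

Derivation:
Tracking the lamp through each event:
Start: Grace has the lamp.
After event 1: Victor has the lamp.
After event 2: Grace has the lamp.
After event 3: Rupert has the lamp.
After event 4: Grace has the lamp.
After event 5: Victor has the lamp.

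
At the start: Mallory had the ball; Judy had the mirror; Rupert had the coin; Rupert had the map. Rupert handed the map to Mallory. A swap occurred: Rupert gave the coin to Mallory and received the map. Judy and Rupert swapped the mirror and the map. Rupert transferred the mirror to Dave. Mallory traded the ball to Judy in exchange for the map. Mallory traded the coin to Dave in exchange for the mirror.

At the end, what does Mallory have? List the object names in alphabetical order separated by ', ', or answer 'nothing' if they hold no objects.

Tracking all object holders:
Start: ball:Mallory, mirror:Judy, coin:Rupert, map:Rupert
Event 1 (give map: Rupert -> Mallory). State: ball:Mallory, mirror:Judy, coin:Rupert, map:Mallory
Event 2 (swap coin<->map: now coin:Mallory, map:Rupert). State: ball:Mallory, mirror:Judy, coin:Mallory, map:Rupert
Event 3 (swap mirror<->map: now mirror:Rupert, map:Judy). State: ball:Mallory, mirror:Rupert, coin:Mallory, map:Judy
Event 4 (give mirror: Rupert -> Dave). State: ball:Mallory, mirror:Dave, coin:Mallory, map:Judy
Event 5 (swap ball<->map: now ball:Judy, map:Mallory). State: ball:Judy, mirror:Dave, coin:Mallory, map:Mallory
Event 6 (swap coin<->mirror: now coin:Dave, mirror:Mallory). State: ball:Judy, mirror:Mallory, coin:Dave, map:Mallory

Final state: ball:Judy, mirror:Mallory, coin:Dave, map:Mallory
Mallory holds: map, mirror.

Answer: map, mirror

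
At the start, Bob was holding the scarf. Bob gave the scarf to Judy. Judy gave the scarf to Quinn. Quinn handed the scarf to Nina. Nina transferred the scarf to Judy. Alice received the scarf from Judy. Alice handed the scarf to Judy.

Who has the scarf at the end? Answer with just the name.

Tracking the scarf through each event:
Start: Bob has the scarf.
After event 1: Judy has the scarf.
After event 2: Quinn has the scarf.
After event 3: Nina has the scarf.
After event 4: Judy has the scarf.
After event 5: Alice has the scarf.
After event 6: Judy has the scarf.

Answer: Judy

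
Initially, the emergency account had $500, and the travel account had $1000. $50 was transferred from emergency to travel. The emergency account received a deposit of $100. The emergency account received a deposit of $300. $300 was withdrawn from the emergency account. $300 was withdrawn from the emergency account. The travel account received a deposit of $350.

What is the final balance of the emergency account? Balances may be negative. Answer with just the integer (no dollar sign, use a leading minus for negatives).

Tracking account balances step by step:
Start: emergency=500, travel=1000
Event 1 (transfer 50 emergency -> travel): emergency: 500 - 50 = 450, travel: 1000 + 50 = 1050. Balances: emergency=450, travel=1050
Event 2 (deposit 100 to emergency): emergency: 450 + 100 = 550. Balances: emergency=550, travel=1050
Event 3 (deposit 300 to emergency): emergency: 550 + 300 = 850. Balances: emergency=850, travel=1050
Event 4 (withdraw 300 from emergency): emergency: 850 - 300 = 550. Balances: emergency=550, travel=1050
Event 5 (withdraw 300 from emergency): emergency: 550 - 300 = 250. Balances: emergency=250, travel=1050
Event 6 (deposit 350 to travel): travel: 1050 + 350 = 1400. Balances: emergency=250, travel=1400

Final balance of emergency: 250

Answer: 250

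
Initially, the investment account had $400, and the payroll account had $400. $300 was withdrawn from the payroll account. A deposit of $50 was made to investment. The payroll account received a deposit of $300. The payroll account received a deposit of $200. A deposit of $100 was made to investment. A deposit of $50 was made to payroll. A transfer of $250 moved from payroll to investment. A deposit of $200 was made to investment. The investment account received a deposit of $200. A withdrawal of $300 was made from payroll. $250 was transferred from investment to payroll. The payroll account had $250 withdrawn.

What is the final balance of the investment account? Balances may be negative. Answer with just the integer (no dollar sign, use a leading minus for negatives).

Tracking account balances step by step:
Start: investment=400, payroll=400
Event 1 (withdraw 300 from payroll): payroll: 400 - 300 = 100. Balances: investment=400, payroll=100
Event 2 (deposit 50 to investment): investment: 400 + 50 = 450. Balances: investment=450, payroll=100
Event 3 (deposit 300 to payroll): payroll: 100 + 300 = 400. Balances: investment=450, payroll=400
Event 4 (deposit 200 to payroll): payroll: 400 + 200 = 600. Balances: investment=450, payroll=600
Event 5 (deposit 100 to investment): investment: 450 + 100 = 550. Balances: investment=550, payroll=600
Event 6 (deposit 50 to payroll): payroll: 600 + 50 = 650. Balances: investment=550, payroll=650
Event 7 (transfer 250 payroll -> investment): payroll: 650 - 250 = 400, investment: 550 + 250 = 800. Balances: investment=800, payroll=400
Event 8 (deposit 200 to investment): investment: 800 + 200 = 1000. Balances: investment=1000, payroll=400
Event 9 (deposit 200 to investment): investment: 1000 + 200 = 1200. Balances: investment=1200, payroll=400
Event 10 (withdraw 300 from payroll): payroll: 400 - 300 = 100. Balances: investment=1200, payroll=100
Event 11 (transfer 250 investment -> payroll): investment: 1200 - 250 = 950, payroll: 100 + 250 = 350. Balances: investment=950, payroll=350
Event 12 (withdraw 250 from payroll): payroll: 350 - 250 = 100. Balances: investment=950, payroll=100

Final balance of investment: 950

Answer: 950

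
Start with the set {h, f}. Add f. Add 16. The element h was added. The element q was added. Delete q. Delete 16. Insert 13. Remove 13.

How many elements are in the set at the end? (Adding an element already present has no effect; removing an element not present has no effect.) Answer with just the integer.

Answer: 2

Derivation:
Tracking the set through each operation:
Start: {f, h}
Event 1 (add f): already present, no change. Set: {f, h}
Event 2 (add 16): added. Set: {16, f, h}
Event 3 (add h): already present, no change. Set: {16, f, h}
Event 4 (add q): added. Set: {16, f, h, q}
Event 5 (remove q): removed. Set: {16, f, h}
Event 6 (remove 16): removed. Set: {f, h}
Event 7 (add 13): added. Set: {13, f, h}
Event 8 (remove 13): removed. Set: {f, h}

Final set: {f, h} (size 2)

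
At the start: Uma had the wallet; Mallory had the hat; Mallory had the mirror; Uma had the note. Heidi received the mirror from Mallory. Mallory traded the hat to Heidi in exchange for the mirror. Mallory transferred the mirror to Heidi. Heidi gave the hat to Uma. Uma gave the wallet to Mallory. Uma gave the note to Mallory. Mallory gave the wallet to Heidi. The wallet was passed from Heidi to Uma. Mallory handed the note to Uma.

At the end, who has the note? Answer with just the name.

Answer: Uma

Derivation:
Tracking all object holders:
Start: wallet:Uma, hat:Mallory, mirror:Mallory, note:Uma
Event 1 (give mirror: Mallory -> Heidi). State: wallet:Uma, hat:Mallory, mirror:Heidi, note:Uma
Event 2 (swap hat<->mirror: now hat:Heidi, mirror:Mallory). State: wallet:Uma, hat:Heidi, mirror:Mallory, note:Uma
Event 3 (give mirror: Mallory -> Heidi). State: wallet:Uma, hat:Heidi, mirror:Heidi, note:Uma
Event 4 (give hat: Heidi -> Uma). State: wallet:Uma, hat:Uma, mirror:Heidi, note:Uma
Event 5 (give wallet: Uma -> Mallory). State: wallet:Mallory, hat:Uma, mirror:Heidi, note:Uma
Event 6 (give note: Uma -> Mallory). State: wallet:Mallory, hat:Uma, mirror:Heidi, note:Mallory
Event 7 (give wallet: Mallory -> Heidi). State: wallet:Heidi, hat:Uma, mirror:Heidi, note:Mallory
Event 8 (give wallet: Heidi -> Uma). State: wallet:Uma, hat:Uma, mirror:Heidi, note:Mallory
Event 9 (give note: Mallory -> Uma). State: wallet:Uma, hat:Uma, mirror:Heidi, note:Uma

Final state: wallet:Uma, hat:Uma, mirror:Heidi, note:Uma
The note is held by Uma.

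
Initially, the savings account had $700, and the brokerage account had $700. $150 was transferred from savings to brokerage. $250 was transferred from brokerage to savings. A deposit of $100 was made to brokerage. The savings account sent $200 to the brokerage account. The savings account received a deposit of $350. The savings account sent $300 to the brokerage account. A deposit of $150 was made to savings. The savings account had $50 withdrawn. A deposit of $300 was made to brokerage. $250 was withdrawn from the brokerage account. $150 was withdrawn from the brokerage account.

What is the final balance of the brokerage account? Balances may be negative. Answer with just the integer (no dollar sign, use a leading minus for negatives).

Tracking account balances step by step:
Start: savings=700, brokerage=700
Event 1 (transfer 150 savings -> brokerage): savings: 700 - 150 = 550, brokerage: 700 + 150 = 850. Balances: savings=550, brokerage=850
Event 2 (transfer 250 brokerage -> savings): brokerage: 850 - 250 = 600, savings: 550 + 250 = 800. Balances: savings=800, brokerage=600
Event 3 (deposit 100 to brokerage): brokerage: 600 + 100 = 700. Balances: savings=800, brokerage=700
Event 4 (transfer 200 savings -> brokerage): savings: 800 - 200 = 600, brokerage: 700 + 200 = 900. Balances: savings=600, brokerage=900
Event 5 (deposit 350 to savings): savings: 600 + 350 = 950. Balances: savings=950, brokerage=900
Event 6 (transfer 300 savings -> brokerage): savings: 950 - 300 = 650, brokerage: 900 + 300 = 1200. Balances: savings=650, brokerage=1200
Event 7 (deposit 150 to savings): savings: 650 + 150 = 800. Balances: savings=800, brokerage=1200
Event 8 (withdraw 50 from savings): savings: 800 - 50 = 750. Balances: savings=750, brokerage=1200
Event 9 (deposit 300 to brokerage): brokerage: 1200 + 300 = 1500. Balances: savings=750, brokerage=1500
Event 10 (withdraw 250 from brokerage): brokerage: 1500 - 250 = 1250. Balances: savings=750, brokerage=1250
Event 11 (withdraw 150 from brokerage): brokerage: 1250 - 150 = 1100. Balances: savings=750, brokerage=1100

Final balance of brokerage: 1100

Answer: 1100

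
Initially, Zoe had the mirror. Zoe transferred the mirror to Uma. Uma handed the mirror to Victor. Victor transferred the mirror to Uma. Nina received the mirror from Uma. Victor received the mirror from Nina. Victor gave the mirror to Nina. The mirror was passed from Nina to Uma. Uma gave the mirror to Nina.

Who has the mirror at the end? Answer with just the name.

Answer: Nina

Derivation:
Tracking the mirror through each event:
Start: Zoe has the mirror.
After event 1: Uma has the mirror.
After event 2: Victor has the mirror.
After event 3: Uma has the mirror.
After event 4: Nina has the mirror.
After event 5: Victor has the mirror.
After event 6: Nina has the mirror.
After event 7: Uma has the mirror.
After event 8: Nina has the mirror.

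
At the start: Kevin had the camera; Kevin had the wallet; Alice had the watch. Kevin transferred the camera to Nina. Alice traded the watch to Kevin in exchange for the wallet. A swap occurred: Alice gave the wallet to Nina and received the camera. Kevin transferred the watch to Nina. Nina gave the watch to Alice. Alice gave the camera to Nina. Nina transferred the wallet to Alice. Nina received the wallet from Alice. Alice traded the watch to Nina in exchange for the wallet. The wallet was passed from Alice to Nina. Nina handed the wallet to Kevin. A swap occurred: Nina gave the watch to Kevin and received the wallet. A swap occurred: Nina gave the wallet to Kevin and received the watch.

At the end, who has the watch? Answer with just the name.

Answer: Nina

Derivation:
Tracking all object holders:
Start: camera:Kevin, wallet:Kevin, watch:Alice
Event 1 (give camera: Kevin -> Nina). State: camera:Nina, wallet:Kevin, watch:Alice
Event 2 (swap watch<->wallet: now watch:Kevin, wallet:Alice). State: camera:Nina, wallet:Alice, watch:Kevin
Event 3 (swap wallet<->camera: now wallet:Nina, camera:Alice). State: camera:Alice, wallet:Nina, watch:Kevin
Event 4 (give watch: Kevin -> Nina). State: camera:Alice, wallet:Nina, watch:Nina
Event 5 (give watch: Nina -> Alice). State: camera:Alice, wallet:Nina, watch:Alice
Event 6 (give camera: Alice -> Nina). State: camera:Nina, wallet:Nina, watch:Alice
Event 7 (give wallet: Nina -> Alice). State: camera:Nina, wallet:Alice, watch:Alice
Event 8 (give wallet: Alice -> Nina). State: camera:Nina, wallet:Nina, watch:Alice
Event 9 (swap watch<->wallet: now watch:Nina, wallet:Alice). State: camera:Nina, wallet:Alice, watch:Nina
Event 10 (give wallet: Alice -> Nina). State: camera:Nina, wallet:Nina, watch:Nina
Event 11 (give wallet: Nina -> Kevin). State: camera:Nina, wallet:Kevin, watch:Nina
Event 12 (swap watch<->wallet: now watch:Kevin, wallet:Nina). State: camera:Nina, wallet:Nina, watch:Kevin
Event 13 (swap wallet<->watch: now wallet:Kevin, watch:Nina). State: camera:Nina, wallet:Kevin, watch:Nina

Final state: camera:Nina, wallet:Kevin, watch:Nina
The watch is held by Nina.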